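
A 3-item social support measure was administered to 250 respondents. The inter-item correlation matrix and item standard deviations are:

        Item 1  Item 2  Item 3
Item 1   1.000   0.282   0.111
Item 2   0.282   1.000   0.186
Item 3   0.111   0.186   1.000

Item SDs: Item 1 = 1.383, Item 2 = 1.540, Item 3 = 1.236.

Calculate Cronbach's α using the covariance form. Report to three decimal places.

α = 0.424

Σσ²ᵢ = 1.383² + 1.540² + 1.236² = 5.8120
Covariances σ_ij = r_ij · s_i · s_j:
  σ(Item 1,Item 2) = 0.282 × 1.383 × 1.540 = 0.6006
  σ(Item 1,Item 3) = 0.111 × 1.383 × 1.236 = 0.1897
  σ(Item 2,Item 3) = 0.186 × 1.540 × 1.236 = 0.3540
σ²_T = Σσ²ᵢ + 2·Σσ_ij = 5.8120 + 2 × 1.1443 = 8.1006
α = (3/2)·(1 − 5.8120/8.1006) = 0.424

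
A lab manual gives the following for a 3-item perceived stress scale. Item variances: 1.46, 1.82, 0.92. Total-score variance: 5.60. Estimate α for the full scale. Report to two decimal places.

sum of item variances = 1.46 + 1.82 + 0.92 = 4.20
α = (k/(k−1))·(1 − sum of item variances/total variance) = (3/2)·(1 − 4.20/5.60) = 0.37

α = 0.37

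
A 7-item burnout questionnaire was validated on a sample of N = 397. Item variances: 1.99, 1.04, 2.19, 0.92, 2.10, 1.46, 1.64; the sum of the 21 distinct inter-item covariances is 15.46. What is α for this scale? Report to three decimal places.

sum of item variances = 1.99 + 1.04 + 2.19 + 0.92 + 2.10 + 1.46 + 1.64 = 11.34
Sum of distinct covariances = 15.46
σ²_T = sum of item variances + 2·Σcov = 11.34 + 2 × 15.46 = 42.26
α = (7/6)·(1 − 11.34/42.26) = 0.854

α = 0.854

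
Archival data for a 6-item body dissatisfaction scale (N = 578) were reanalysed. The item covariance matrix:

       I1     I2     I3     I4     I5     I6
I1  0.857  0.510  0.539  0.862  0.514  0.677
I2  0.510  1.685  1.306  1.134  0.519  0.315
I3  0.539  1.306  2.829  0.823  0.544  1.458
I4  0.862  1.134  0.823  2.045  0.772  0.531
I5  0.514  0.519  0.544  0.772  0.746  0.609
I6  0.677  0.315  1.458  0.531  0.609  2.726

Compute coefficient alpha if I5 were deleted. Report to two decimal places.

Remaining items: I1, I2, I3, I4, I6 (k = 5).
Σσ²ᵢ = 0.857 + 1.685 + 2.829 + 2.045 + 2.726 = 10.142
σ²_total = 10.142 + 2 × 8.155 = 26.452
α (item deleted) = (5/4)·(1 − 10.142/26.452) = 0.77

coefficient alpha = 0.77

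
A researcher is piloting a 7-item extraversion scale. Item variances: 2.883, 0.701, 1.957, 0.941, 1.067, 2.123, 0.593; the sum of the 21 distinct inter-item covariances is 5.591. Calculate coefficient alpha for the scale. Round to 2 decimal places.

Σσ²ᵢ = 2.883 + 0.701 + 1.957 + 0.941 + 1.067 + 2.123 + 0.593 = 10.265
Sum of distinct covariances = 5.591
σ²_T = Σσ²ᵢ + 2·Σcov = 10.265 + 2 × 5.591 = 21.447
α = (7/6)·(1 − 10.265/21.447) = 0.61

coefficient alpha = 0.61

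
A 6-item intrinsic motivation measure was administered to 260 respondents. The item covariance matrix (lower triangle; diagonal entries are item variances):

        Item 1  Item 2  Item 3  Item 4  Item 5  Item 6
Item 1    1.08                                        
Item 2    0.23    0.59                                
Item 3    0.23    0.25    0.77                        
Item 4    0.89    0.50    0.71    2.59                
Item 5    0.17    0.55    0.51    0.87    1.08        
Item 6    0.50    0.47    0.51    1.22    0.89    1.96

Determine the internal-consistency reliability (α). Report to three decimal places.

α = 0.814

ΣVar(i) = 1.08 + 0.59 + 0.77 + 2.59 + 1.08 + 1.96 = 8.07
Σ_{i<j} σ_ij = 8.50
total variance = 8.07 + 2 × 8.50 = 25.07
α = (k/(k−1))·(1 − ΣVar(i)/total variance) = (6/5)·(1 − 8.07/25.07) = 0.814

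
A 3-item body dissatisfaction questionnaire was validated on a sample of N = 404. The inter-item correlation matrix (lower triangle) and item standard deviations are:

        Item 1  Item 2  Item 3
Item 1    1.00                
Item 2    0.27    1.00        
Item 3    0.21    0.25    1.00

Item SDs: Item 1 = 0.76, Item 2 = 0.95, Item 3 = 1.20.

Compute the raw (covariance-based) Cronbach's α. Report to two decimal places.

Σσ²ᵢ = 0.76² + 0.95² + 1.20² = 2.9201
Covariances σ_ij = r_ij · s_i · s_j:
  σ(Item 1,Item 2) = 0.27 × 0.76 × 0.95 = 0.1949
  σ(Item 1,Item 3) = 0.21 × 0.76 × 1.20 = 0.1915
  σ(Item 2,Item 3) = 0.25 × 0.95 × 1.20 = 0.2850
σ²_T = Σσ²ᵢ + 2·Σσ_ij = 2.9201 + 2 × 0.6714 = 4.2629
α = (3/2)·(1 − 2.9201/4.2629) = 0.47

Cronbach's α = 0.47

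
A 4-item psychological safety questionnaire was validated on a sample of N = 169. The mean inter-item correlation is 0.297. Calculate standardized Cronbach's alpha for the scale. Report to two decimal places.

Standardized α = k·r̄ / (1 + (k−1)·r̄) = 4 × 0.297 / (1 + 3 × 0.297)
  = 1.1880 / 1.8910 = 0.63

standardized Cronbach's alpha = 0.63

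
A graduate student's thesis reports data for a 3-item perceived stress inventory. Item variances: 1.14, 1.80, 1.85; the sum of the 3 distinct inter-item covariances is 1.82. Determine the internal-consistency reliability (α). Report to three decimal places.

α = 0.648

sum of item variances = 1.14 + 1.80 + 1.85 = 4.79
Sum of distinct covariances = 1.82
Var(T) = sum of item variances + 2·Σcov = 4.79 + 2 × 1.82 = 8.43
α = (3/2)·(1 − 4.79/8.43) = 0.648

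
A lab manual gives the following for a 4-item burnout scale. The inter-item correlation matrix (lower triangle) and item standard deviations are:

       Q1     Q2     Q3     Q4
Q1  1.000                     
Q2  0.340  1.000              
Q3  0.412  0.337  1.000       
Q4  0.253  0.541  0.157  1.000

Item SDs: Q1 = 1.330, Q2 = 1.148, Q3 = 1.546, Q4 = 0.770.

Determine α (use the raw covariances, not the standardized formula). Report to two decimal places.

α = 0.65

Σσ²ᵢ = 1.330² + 1.148² + 1.546² + 0.770² = 6.0698
Covariances σ_ij = r_ij · s_i · s_j:
  σ(Q1,Q2) = 0.340 × 1.330 × 1.148 = 0.5191
  σ(Q1,Q3) = 0.412 × 1.330 × 1.546 = 0.8471
  σ(Q1,Q4) = 0.253 × 1.330 × 0.770 = 0.2591
  σ(Q2,Q3) = 0.337 × 1.148 × 1.546 = 0.5981
  σ(Q2,Q4) = 0.541 × 1.148 × 0.770 = 0.4782
  σ(Q3,Q4) = 0.157 × 1.546 × 0.770 = 0.1869
σ²_T = Σσ²ᵢ + 2·Σσ_ij = 6.0698 + 2 × 2.8885 = 11.8468
α = (4/3)·(1 − 6.0698/11.8468) = 0.65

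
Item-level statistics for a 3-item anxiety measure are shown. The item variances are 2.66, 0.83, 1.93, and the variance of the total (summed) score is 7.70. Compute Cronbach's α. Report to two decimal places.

ΣVar(i) = 2.66 + 0.83 + 1.93 = 5.42
α = (k/(k−1))·(1 − ΣVar(i)/Var(T)) = (3/2)·(1 − 5.42/7.70) = 0.44

α = 0.44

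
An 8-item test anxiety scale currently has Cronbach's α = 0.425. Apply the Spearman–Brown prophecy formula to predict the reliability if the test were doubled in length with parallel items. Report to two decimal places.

predicted reliability = 0.60

Length factor m = 2
α' = m·α / (1 + (m−1)·α)
   = 2 × 0.425 / (1 + (2 − 1) × 0.425)
   = 0.8500 / 1.4250 = 0.60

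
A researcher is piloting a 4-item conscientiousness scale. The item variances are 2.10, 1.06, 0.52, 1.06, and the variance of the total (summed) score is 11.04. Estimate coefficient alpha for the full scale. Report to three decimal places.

α = 0.761

sum of item variances = 2.10 + 1.06 + 0.52 + 1.06 = 4.74
α = (k/(k−1))·(1 − sum of item variances/σ²_T) = (4/3)·(1 − 4.74/11.04) = 0.761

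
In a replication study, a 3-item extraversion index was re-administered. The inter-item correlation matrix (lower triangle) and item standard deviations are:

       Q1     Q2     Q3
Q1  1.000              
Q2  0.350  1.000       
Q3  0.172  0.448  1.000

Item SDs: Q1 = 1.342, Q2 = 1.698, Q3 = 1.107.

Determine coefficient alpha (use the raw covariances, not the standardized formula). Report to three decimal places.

Σσ²ᵢ = 1.342² + 1.698² + 1.107² = 5.9096
Covariances σ_ij = r_ij · s_i · s_j:
  σ(Q1,Q2) = 0.350 × 1.342 × 1.698 = 0.7976
  σ(Q1,Q3) = 0.172 × 1.342 × 1.107 = 0.2555
  σ(Q2,Q3) = 0.448 × 1.698 × 1.107 = 0.8421
σ²_T = Σσ²ᵢ + 2·Σσ_ij = 5.9096 + 2 × 1.8952 = 9.7000
α = (3/2)·(1 − 5.9096/9.7000) = 0.586

coefficient alpha = 0.586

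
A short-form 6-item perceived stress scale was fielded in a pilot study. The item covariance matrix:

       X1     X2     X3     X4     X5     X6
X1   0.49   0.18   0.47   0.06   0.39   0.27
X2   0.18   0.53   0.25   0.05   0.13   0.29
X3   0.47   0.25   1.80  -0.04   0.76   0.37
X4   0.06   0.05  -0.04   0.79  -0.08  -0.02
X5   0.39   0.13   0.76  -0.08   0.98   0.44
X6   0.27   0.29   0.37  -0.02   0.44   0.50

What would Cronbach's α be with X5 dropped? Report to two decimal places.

Remaining items: X1, X2, X3, X4, X6 (k = 5).
ΣVar(i) = 0.49 + 0.53 + 1.80 + 0.79 + 0.50 = 4.11
σ²_total = 4.11 + 2 × 1.88 = 7.87
α (item deleted) = (5/4)·(1 − 4.11/7.87) = 0.60

α = 0.60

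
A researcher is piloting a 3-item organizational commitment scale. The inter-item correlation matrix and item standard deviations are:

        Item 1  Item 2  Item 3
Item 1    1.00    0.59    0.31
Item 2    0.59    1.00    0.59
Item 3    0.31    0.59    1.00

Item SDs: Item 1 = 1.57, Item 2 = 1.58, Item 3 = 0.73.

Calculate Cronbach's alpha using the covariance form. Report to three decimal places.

Σσ²ᵢ = 1.57² + 1.58² + 0.73² = 5.4942
Covariances σ_ij = r_ij · s_i · s_j:
  σ(Item 1,Item 2) = 0.59 × 1.57 × 1.58 = 1.4636
  σ(Item 1,Item 3) = 0.31 × 1.57 × 0.73 = 0.3553
  σ(Item 2,Item 3) = 0.59 × 1.58 × 0.73 = 0.6805
σ²_T = Σσ²ᵢ + 2·Σσ_ij = 5.4942 + 2 × 2.4994 = 10.4930
α = (3/2)·(1 − 5.4942/10.4930) = 0.715

Cronbach's alpha = 0.715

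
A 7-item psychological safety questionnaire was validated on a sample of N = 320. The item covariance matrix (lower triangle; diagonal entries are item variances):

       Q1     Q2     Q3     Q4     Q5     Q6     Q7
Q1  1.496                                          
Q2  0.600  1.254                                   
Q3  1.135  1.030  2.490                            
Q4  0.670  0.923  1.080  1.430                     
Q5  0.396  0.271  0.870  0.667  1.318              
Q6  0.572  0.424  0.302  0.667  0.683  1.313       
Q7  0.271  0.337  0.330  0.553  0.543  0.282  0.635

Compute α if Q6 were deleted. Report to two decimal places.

α = 0.83

Remaining items: Q1, Q2, Q3, Q4, Q5, Q7 (k = 6).
Σσ²ᵢ = 1.496 + 1.254 + 2.490 + 1.430 + 1.318 + 0.635 = 8.623
total variance = 8.623 + 2 × 9.676 = 27.975
α (item deleted) = (6/5)·(1 − 8.623/27.975) = 0.83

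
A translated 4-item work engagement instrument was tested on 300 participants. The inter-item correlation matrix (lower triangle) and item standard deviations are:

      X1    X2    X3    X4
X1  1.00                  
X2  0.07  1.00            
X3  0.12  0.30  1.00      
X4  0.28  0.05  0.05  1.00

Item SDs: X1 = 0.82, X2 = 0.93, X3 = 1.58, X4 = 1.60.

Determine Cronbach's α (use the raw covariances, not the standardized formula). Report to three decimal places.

Σσ²ᵢ = 0.82² + 0.93² + 1.58² + 1.60² = 6.5937
Covariances σ_ij = r_ij · s_i · s_j:
  σ(X1,X2) = 0.07 × 0.82 × 0.93 = 0.0534
  σ(X1,X3) = 0.12 × 0.82 × 1.58 = 0.1555
  σ(X1,X4) = 0.28 × 0.82 × 1.60 = 0.3674
  σ(X2,X3) = 0.30 × 0.93 × 1.58 = 0.4408
  σ(X2,X4) = 0.05 × 0.93 × 1.60 = 0.0744
  σ(X3,X4) = 0.05 × 1.58 × 1.60 = 0.1264
σ²_T = Σσ²ᵢ + 2·Σσ_ij = 6.5937 + 2 × 1.2179 = 9.0295
α = (4/3)·(1 − 6.5937/9.0295) = 0.360

Cronbach's α = 0.360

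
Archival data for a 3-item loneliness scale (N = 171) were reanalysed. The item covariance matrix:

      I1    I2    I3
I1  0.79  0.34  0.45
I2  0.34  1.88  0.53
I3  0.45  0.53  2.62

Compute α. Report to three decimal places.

α = 0.499

Σσ²ᵢ = 0.79 + 1.88 + 2.62 = 5.29
Sum of off-diagonal covariances = 1.32
σ²_T = 5.29 + 2 × 1.32 = 7.93
α = (k/(k−1))·(1 − Σσ²ᵢ/σ²_T) = (3/2)·(1 − 5.29/7.93) = 0.499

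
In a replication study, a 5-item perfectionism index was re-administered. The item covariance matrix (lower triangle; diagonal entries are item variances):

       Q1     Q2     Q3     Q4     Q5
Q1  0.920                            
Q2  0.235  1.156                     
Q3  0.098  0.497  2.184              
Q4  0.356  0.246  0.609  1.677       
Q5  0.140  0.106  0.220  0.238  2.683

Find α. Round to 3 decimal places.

α = 0.486

Σσ²ᵢ = 0.920 + 1.156 + 2.184 + 1.677 + 2.683 = 8.620
Σ_{i<j} σ_ij = 2.745
σ²_T = 8.620 + 2 × 2.745 = 14.110
α = (k/(k−1))·(1 − Σσ²ᵢ/σ²_T) = (5/4)·(1 − 8.620/14.110) = 0.486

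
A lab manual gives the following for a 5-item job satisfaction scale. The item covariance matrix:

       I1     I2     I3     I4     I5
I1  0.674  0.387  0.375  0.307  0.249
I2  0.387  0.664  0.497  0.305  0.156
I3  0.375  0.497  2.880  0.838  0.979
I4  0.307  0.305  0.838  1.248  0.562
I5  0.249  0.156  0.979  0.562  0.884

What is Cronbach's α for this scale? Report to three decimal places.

Cronbach's α = 0.743

sum of item variances = 0.674 + 0.664 + 2.880 + 1.248 + 0.884 = 6.350
Sum of the distinct covariances = 4.655
σ²_T = 6.350 + 2 × 4.655 = 15.660
α = (k/(k−1))·(1 − sum of item variances/σ²_T) = (5/4)·(1 − 6.350/15.660) = 0.743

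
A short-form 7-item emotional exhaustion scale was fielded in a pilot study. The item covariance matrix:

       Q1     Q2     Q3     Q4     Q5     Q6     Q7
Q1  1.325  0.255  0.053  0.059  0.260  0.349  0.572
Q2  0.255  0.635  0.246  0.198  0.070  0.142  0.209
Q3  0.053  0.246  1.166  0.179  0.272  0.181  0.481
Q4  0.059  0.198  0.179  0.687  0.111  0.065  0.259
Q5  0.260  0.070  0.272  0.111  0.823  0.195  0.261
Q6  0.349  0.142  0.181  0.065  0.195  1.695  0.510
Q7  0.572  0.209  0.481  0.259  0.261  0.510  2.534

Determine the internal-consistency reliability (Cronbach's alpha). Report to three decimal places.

Σσ²ᵢ = 1.325 + 0.635 + 1.166 + 0.687 + 0.823 + 1.695 + 2.534 = 8.865
Σ_{i<j} σ_ij = 4.927
Var(T) = 8.865 + 2 × 4.927 = 18.719
α = (k/(k−1))·(1 − Σσ²ᵢ/Var(T)) = (7/6)·(1 − 8.865/18.719) = 0.614

Cronbach's alpha = 0.614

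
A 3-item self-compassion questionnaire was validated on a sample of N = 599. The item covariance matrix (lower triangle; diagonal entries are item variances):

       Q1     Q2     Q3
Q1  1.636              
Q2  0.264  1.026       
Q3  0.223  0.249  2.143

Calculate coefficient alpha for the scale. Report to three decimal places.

sum of item variances = 1.636 + 1.026 + 2.143 = 4.805
Sum of off-diagonal covariances = 0.736
Var(T) = 4.805 + 2 × 0.736 = 6.277
α = (k/(k−1))·(1 − sum of item variances/Var(T)) = (3/2)·(1 − 4.805/6.277) = 0.352

α = 0.352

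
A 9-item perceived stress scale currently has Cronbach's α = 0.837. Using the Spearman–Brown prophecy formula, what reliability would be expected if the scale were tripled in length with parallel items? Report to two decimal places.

predicted reliability = 0.94

Length factor m = 3
α' = m·α / (1 + (m−1)·α)
   = 3 × 0.837 / (1 + (3 − 1) × 0.837)
   = 2.5110 / 2.6740 = 0.94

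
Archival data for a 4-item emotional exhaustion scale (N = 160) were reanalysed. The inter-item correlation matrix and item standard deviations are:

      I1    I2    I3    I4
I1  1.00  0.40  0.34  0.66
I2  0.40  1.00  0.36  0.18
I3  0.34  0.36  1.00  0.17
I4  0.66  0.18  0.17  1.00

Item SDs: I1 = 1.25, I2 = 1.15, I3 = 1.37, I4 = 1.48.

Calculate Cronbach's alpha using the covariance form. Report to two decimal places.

Σσ²ᵢ = 1.25² + 1.15² + 1.37² + 1.48² = 6.9523
Covariances σ_ij = r_ij · s_i · s_j:
  σ(I1,I2) = 0.40 × 1.25 × 1.15 = 0.5750
  σ(I1,I3) = 0.34 × 1.25 × 1.37 = 0.5823
  σ(I1,I4) = 0.66 × 1.25 × 1.48 = 1.2210
  σ(I2,I3) = 0.36 × 1.15 × 1.37 = 0.5672
  σ(I2,I4) = 0.18 × 1.15 × 1.48 = 0.3064
  σ(I3,I4) = 0.17 × 1.37 × 1.48 = 0.3447
σ²_T = Σσ²ᵢ + 2·Σσ_ij = 6.9523 + 2 × 3.5966 = 14.1455
α = (4/3)·(1 − 6.9523/14.1455) = 0.68

α = 0.68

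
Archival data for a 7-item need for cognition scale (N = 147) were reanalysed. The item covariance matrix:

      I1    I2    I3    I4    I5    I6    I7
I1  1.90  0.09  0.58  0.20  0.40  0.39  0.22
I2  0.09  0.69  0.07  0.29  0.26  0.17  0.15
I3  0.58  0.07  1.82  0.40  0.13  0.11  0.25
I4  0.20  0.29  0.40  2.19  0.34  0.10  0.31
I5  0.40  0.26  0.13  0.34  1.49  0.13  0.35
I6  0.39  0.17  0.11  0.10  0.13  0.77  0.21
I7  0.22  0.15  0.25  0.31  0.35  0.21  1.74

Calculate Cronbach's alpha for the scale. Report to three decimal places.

ΣVar(i) = 1.90 + 0.69 + 1.82 + 2.19 + 1.49 + 0.77 + 1.74 = 10.60
Sum of off-diagonal covariances = 5.15
σ²_T = 10.60 + 2 × 5.15 = 20.90
α = (k/(k−1))·(1 − ΣVar(i)/σ²_T) = (7/6)·(1 − 10.60/20.90) = 0.575

α = 0.575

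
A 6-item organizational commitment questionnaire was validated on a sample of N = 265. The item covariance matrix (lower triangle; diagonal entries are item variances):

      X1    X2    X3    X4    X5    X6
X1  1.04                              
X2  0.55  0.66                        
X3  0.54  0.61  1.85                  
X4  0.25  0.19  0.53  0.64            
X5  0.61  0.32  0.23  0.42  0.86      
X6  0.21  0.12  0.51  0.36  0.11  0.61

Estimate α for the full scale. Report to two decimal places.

α = 0.80

Σσᵢ² = 1.04 + 0.66 + 1.85 + 0.64 + 0.86 + 0.61 = 5.66
Σ_{i<j} σ_ij = 5.56
σ²_T = 5.66 + 2 × 5.56 = 16.78
α = (k/(k−1))·(1 − Σσᵢ²/σ²_T) = (6/5)·(1 − 5.66/16.78) = 0.80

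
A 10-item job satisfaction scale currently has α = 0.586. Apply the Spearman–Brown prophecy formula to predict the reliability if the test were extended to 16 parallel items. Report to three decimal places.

Length factor m = 16/10 = 1.6000
α' = m·α / (1 + (m−1)·α)
   = 16/10 × 0.586 / (1 + (16/10 − 1) × 0.586)
   = 0.9376 / 1.3516 = 0.694

predicted reliability = 0.694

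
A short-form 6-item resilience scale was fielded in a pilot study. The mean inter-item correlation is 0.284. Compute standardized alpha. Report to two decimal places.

α = 0.70

Standardized α = k·r̄ / (1 + (k−1)·r̄) = 6 × 0.284 / (1 + 5 × 0.284)
  = 1.7040 / 2.4200 = 0.70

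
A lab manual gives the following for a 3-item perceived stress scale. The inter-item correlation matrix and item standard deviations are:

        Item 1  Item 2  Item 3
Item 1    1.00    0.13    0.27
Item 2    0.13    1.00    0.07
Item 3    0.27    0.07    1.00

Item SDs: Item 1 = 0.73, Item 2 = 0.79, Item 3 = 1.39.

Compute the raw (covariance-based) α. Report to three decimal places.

Σσ²ᵢ = 0.73² + 0.79² + 1.39² = 3.0891
Covariances σ_ij = r_ij · s_i · s_j:
  σ(Item 1,Item 2) = 0.13 × 0.73 × 0.79 = 0.0750
  σ(Item 1,Item 3) = 0.27 × 0.73 × 1.39 = 0.2740
  σ(Item 2,Item 3) = 0.07 × 0.79 × 1.39 = 0.0769
σ²_T = Σσ²ᵢ + 2·Σσ_ij = 3.0891 + 2 × 0.4259 = 3.9409
α = (3/2)·(1 − 3.0891/3.9409) = 0.324

α = 0.324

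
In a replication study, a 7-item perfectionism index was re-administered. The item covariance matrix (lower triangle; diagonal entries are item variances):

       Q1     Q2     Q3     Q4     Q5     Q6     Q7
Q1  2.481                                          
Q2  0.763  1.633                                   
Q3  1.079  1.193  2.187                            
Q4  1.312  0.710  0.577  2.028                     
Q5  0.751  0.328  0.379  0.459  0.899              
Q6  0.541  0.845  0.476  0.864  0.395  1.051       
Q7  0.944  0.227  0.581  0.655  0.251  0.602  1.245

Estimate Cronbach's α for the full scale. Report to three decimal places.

α = 0.825

Σσ²ᵢ = 2.481 + 1.633 + 2.187 + 2.028 + 0.899 + 1.051 + 1.245 = 11.524
Sum of the distinct covariances = 13.932
σ²_T = 11.524 + 2 × 13.932 = 39.388
α = (k/(k−1))·(1 − Σσ²ᵢ/σ²_T) = (7/6)·(1 − 11.524/39.388) = 0.825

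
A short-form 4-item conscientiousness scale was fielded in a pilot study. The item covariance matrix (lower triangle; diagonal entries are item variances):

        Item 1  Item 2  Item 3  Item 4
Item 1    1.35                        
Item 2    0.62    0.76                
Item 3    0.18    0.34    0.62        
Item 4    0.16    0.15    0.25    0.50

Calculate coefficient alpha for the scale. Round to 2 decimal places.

α = 0.68

ΣVar(i) = 1.35 + 0.76 + 0.62 + 0.50 = 3.23
Σ_{i<j} σ_ij = 1.70
σ²_T = 3.23 + 2 × 1.70 = 6.63
α = (k/(k−1))·(1 − ΣVar(i)/σ²_T) = (4/3)·(1 − 3.23/6.63) = 0.68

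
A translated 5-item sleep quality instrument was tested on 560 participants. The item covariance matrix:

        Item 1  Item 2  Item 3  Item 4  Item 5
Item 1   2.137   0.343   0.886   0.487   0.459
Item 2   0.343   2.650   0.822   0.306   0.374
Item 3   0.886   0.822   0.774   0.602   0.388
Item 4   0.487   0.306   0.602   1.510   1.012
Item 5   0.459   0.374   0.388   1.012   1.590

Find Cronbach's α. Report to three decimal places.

α = 0.709

Σσᵢ² = 2.137 + 2.650 + 0.774 + 1.510 + 1.590 = 8.661
Sum of the distinct covariances = 5.679
Var(T) = 8.661 + 2 × 5.679 = 20.019
α = (k/(k−1))·(1 − Σσᵢ²/Var(T)) = (5/4)·(1 − 8.661/20.019) = 0.709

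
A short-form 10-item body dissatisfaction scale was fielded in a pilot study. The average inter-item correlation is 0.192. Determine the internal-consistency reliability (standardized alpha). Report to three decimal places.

α = 0.704

Standardized α = k·r̄ / (1 + (k−1)·r̄) = 10 × 0.192 / (1 + 9 × 0.192)
  = 1.9200 / 2.7280 = 0.704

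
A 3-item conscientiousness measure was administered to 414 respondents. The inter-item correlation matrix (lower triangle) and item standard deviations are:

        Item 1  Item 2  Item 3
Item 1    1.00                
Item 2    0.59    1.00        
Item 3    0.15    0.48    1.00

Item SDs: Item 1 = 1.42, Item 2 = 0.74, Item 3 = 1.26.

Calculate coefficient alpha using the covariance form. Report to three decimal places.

α = 0.587

Σσ²ᵢ = 1.42² + 0.74² + 1.26² = 4.1516
Covariances σ_ij = r_ij · s_i · s_j:
  σ(Item 1,Item 2) = 0.59 × 1.42 × 0.74 = 0.6200
  σ(Item 1,Item 3) = 0.15 × 1.42 × 1.26 = 0.2684
  σ(Item 2,Item 3) = 0.48 × 0.74 × 1.26 = 0.4476
σ²_T = Σσ²ᵢ + 2·Σσ_ij = 4.1516 + 2 × 1.3360 = 6.8236
α = (3/2)·(1 − 4.1516/6.8236) = 0.587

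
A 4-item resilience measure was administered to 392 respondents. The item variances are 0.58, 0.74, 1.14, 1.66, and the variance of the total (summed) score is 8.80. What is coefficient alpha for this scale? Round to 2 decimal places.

Σσ²ᵢ = 0.58 + 0.74 + 1.14 + 1.66 = 4.12
α = (k/(k−1))·(1 − Σσ²ᵢ/σ²_total) = (4/3)·(1 − 4.12/8.80) = 0.71

coefficient alpha = 0.71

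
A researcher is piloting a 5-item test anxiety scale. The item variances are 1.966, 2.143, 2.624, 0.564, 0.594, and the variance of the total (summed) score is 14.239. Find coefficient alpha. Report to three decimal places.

coefficient alpha = 0.557

Σσᵢ² = 1.966 + 2.143 + 2.624 + 0.564 + 0.594 = 7.891
α = (k/(k−1))·(1 − Σσᵢ²/σ²_total) = (5/4)·(1 − 7.891/14.239) = 0.557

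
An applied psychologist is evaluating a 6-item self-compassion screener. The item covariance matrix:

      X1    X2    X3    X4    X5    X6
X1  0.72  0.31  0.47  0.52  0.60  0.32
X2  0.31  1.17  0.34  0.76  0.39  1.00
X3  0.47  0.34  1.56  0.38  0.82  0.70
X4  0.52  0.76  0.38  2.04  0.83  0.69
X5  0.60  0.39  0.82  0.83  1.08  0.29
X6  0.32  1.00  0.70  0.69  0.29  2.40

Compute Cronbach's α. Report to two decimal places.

sum of item variances = 0.72 + 1.17 + 1.56 + 2.04 + 1.08 + 2.40 = 8.97
Sum of off-diagonal covariances = 8.42
Var(T) = 8.97 + 2 × 8.42 = 25.81
α = (k/(k−1))·(1 − sum of item variances/Var(T)) = (6/5)·(1 − 8.97/25.81) = 0.78

Cronbach's α = 0.78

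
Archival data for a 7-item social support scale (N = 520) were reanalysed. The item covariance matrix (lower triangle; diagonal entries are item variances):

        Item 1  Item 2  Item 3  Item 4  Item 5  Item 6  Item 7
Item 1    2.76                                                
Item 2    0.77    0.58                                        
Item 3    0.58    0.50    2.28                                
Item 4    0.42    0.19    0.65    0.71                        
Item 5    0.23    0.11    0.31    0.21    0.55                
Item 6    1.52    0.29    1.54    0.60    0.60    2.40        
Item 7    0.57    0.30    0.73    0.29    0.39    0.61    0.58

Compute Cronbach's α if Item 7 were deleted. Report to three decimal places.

Remaining items: Item 1, Item 2, Item 3, Item 4, Item 5, Item 6 (k = 6).
sum of item variances = 2.76 + 0.58 + 2.28 + 0.71 + 0.55 + 2.40 = 9.28
σ²_T = 9.28 + 2 × 8.52 = 26.32
α (item deleted) = (6/5)·(1 − 9.28/26.32) = 0.777

Cronbach's α = 0.777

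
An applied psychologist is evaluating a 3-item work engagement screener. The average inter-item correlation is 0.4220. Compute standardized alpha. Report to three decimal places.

Standardized α = k·r̄ / (1 + (k−1)·r̄) = 3 × 0.4220 / (1 + 2 × 0.4220)
  = 1.2660 / 1.8440 = 0.687

α = 0.687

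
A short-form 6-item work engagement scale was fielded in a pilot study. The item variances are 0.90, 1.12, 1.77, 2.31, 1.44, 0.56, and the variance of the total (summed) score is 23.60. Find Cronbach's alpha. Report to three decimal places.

Cronbach's alpha = 0.788

sum of item variances = 0.90 + 1.12 + 1.77 + 2.31 + 1.44 + 0.56 = 8.10
α = (k/(k−1))·(1 − sum of item variances/σ²_T) = (6/5)·(1 − 8.10/23.60) = 0.788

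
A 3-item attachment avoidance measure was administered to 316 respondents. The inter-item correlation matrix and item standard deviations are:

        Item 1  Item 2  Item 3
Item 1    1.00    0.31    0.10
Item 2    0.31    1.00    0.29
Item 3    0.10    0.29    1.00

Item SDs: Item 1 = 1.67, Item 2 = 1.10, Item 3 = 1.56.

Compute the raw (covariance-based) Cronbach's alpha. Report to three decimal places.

Σσ²ᵢ = 1.67² + 1.10² + 1.56² = 6.4325
Covariances σ_ij = r_ij · s_i · s_j:
  σ(Item 1,Item 2) = 0.31 × 1.67 × 1.10 = 0.5695
  σ(Item 1,Item 3) = 0.10 × 1.67 × 1.56 = 0.2605
  σ(Item 2,Item 3) = 0.29 × 1.10 × 1.56 = 0.4976
σ²_T = Σσ²ᵢ + 2·Σσ_ij = 6.4325 + 2 × 1.3276 = 9.0877
α = (3/2)·(1 − 6.4325/9.0877) = 0.438

α = 0.438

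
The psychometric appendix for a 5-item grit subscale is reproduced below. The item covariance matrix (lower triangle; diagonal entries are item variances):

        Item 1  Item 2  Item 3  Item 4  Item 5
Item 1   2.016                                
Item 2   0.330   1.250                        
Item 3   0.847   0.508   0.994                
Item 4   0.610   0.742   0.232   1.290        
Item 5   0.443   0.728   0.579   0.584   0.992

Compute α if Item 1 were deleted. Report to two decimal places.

α = 0.80

Remaining items: Item 2, Item 3, Item 4, Item 5 (k = 4).
sum of item variances = 1.250 + 0.994 + 1.290 + 0.992 = 4.526
total variance = 4.526 + 2 × 3.373 = 11.272
α (item deleted) = (4/3)·(1 − 4.526/11.272) = 0.80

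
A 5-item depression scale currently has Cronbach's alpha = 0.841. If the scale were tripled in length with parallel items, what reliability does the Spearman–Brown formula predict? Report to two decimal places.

predicted reliability = 0.94

Length factor m = 3
α' = m·α / (1 + (m−1)·α)
   = 3 × 0.841 / (1 + (3 − 1) × 0.841)
   = 2.5230 / 2.6820 = 0.94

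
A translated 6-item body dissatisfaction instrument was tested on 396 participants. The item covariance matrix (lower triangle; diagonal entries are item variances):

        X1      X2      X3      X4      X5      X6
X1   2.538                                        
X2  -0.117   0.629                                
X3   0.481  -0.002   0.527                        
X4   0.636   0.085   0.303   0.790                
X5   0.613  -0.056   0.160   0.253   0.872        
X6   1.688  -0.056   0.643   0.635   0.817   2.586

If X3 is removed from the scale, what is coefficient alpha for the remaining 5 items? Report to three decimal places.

coefficient alpha = 0.685

Remaining items: X1, X2, X4, X5, X6 (k = 5).
sum of item variances = 2.538 + 0.629 + 0.790 + 0.872 + 2.586 = 7.415
σ²_total = 7.415 + 2 × 4.498 = 16.411
α (item deleted) = (5/4)·(1 − 7.415/16.411) = 0.685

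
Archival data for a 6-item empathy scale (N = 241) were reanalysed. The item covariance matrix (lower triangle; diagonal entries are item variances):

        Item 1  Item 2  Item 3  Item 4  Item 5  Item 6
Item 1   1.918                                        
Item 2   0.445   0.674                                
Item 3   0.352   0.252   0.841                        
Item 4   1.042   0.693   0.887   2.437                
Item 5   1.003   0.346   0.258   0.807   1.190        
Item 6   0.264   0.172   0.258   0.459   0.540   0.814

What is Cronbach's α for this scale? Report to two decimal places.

α = 0.80

Σσ²ᵢ = 1.918 + 0.674 + 0.841 + 2.437 + 1.190 + 0.814 = 7.874
Sum of off-diagonal covariances = 7.778
σ²_total = 7.874 + 2 × 7.778 = 23.430
α = (k/(k−1))·(1 − Σσ²ᵢ/σ²_total) = (6/5)·(1 − 7.874/23.430) = 0.80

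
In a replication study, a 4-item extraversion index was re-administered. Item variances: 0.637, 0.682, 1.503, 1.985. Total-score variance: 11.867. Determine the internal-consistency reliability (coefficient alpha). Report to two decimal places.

sum of item variances = 0.637 + 0.682 + 1.503 + 1.985 = 4.807
α = (k/(k−1))·(1 − sum of item variances/total variance) = (4/3)·(1 − 4.807/11.867) = 0.79

α = 0.79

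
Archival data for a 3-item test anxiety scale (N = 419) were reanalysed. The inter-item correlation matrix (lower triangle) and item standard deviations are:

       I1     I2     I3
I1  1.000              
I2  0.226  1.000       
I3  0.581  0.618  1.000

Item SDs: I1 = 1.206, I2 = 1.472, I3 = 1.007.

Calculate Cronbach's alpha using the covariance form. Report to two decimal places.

Σσ²ᵢ = 1.206² + 1.472² + 1.007² = 4.6353
Covariances σ_ij = r_ij · s_i · s_j:
  σ(I1,I2) = 0.226 × 1.206 × 1.472 = 0.4012
  σ(I1,I3) = 0.581 × 1.206 × 1.007 = 0.7056
  σ(I2,I3) = 0.618 × 1.472 × 1.007 = 0.9161
σ²_T = Σσ²ᵢ + 2·Σσ_ij = 4.6353 + 2 × 2.0229 = 8.6811
α = (3/2)·(1 − 4.6353/8.6811) = 0.70

Cronbach's alpha = 0.70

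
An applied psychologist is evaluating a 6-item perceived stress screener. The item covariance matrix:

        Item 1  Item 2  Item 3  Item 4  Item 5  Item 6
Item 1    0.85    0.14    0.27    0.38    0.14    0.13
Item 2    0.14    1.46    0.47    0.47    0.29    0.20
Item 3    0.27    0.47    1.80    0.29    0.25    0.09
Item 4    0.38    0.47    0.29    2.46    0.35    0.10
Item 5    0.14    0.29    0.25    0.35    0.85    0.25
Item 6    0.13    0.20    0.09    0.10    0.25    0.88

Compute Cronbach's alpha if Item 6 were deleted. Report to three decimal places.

Remaining items: Item 1, Item 2, Item 3, Item 4, Item 5 (k = 5).
Σσ²ᵢ = 0.85 + 1.46 + 1.80 + 2.46 + 0.85 = 7.42
total variance = 7.42 + 2 × 3.05 = 13.52
α (item deleted) = (5/4)·(1 − 7.42/13.52) = 0.564

α = 0.564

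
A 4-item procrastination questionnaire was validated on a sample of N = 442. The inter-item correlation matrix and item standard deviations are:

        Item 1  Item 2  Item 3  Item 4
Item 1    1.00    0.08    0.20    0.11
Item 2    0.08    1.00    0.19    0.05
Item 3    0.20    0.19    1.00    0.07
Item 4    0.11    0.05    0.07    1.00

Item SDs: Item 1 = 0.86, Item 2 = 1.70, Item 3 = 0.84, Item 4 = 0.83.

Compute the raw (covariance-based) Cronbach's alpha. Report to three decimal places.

α = 0.300

Σσ²ᵢ = 0.86² + 1.70² + 0.84² + 0.83² = 5.0241
Covariances σ_ij = r_ij · s_i · s_j:
  σ(Item 1,Item 2) = 0.08 × 0.86 × 1.70 = 0.1170
  σ(Item 1,Item 3) = 0.20 × 0.86 × 0.84 = 0.1445
  σ(Item 1,Item 4) = 0.11 × 0.86 × 0.83 = 0.0785
  σ(Item 2,Item 3) = 0.19 × 1.70 × 0.84 = 0.2713
  σ(Item 2,Item 4) = 0.05 × 1.70 × 0.83 = 0.0706
  σ(Item 3,Item 4) = 0.07 × 0.84 × 0.83 = 0.0488
σ²_T = Σσ²ᵢ + 2·Σσ_ij = 5.0241 + 2 × 0.7307 = 6.4855
α = (4/3)·(1 − 5.0241/6.4855) = 0.300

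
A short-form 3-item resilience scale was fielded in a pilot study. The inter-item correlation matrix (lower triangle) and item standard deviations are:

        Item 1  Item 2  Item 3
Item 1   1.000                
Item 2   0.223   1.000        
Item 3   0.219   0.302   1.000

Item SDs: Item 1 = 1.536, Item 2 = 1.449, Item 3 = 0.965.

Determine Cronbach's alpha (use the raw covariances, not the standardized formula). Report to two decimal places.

α = 0.47

Σσ²ᵢ = 1.536² + 1.449² + 0.965² = 5.3901
Covariances σ_ij = r_ij · s_i · s_j:
  σ(Item 1,Item 2) = 0.223 × 1.536 × 1.449 = 0.4963
  σ(Item 1,Item 3) = 0.219 × 1.536 × 0.965 = 0.3246
  σ(Item 2,Item 3) = 0.302 × 1.449 × 0.965 = 0.4223
σ²_T = Σσ²ᵢ + 2·Σσ_ij = 5.3901 + 2 × 1.2432 = 7.8765
α = (3/2)·(1 − 5.3901/7.8765) = 0.47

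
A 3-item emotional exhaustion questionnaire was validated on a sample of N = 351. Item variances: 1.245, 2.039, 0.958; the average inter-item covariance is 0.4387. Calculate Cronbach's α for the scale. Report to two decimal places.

Σσᵢ² = 1.245 + 2.039 + 0.958 = 4.242
Sum of the 3 distinct covariances = 3 × 0.4387 = 1.3161
total variance = Σσᵢ² + 2·Σcov = 4.242 + 2 × 1.3161 = 6.8742
α = (3/2)·(1 − 4.242/6.8742) = 0.57

Cronbach's α = 0.57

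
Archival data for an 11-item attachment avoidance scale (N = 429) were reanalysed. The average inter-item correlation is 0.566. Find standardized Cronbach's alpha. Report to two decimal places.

Standardized α = k·r̄ / (1 + (k−1)·r̄) = 11 × 0.566 / (1 + 10 × 0.566)
  = 6.2260 / 6.6600 = 0.93

α = 0.93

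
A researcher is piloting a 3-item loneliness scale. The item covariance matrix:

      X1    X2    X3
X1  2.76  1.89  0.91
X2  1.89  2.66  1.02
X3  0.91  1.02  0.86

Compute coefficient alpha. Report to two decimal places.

Σσᵢ² = 2.76 + 2.66 + 0.86 = 6.28
Sum of the distinct covariances = 3.82
σ²_total = 6.28 + 2 × 3.82 = 13.92
α = (k/(k−1))·(1 − Σσᵢ²/σ²_total) = (3/2)·(1 − 6.28/13.92) = 0.82

coefficient alpha = 0.82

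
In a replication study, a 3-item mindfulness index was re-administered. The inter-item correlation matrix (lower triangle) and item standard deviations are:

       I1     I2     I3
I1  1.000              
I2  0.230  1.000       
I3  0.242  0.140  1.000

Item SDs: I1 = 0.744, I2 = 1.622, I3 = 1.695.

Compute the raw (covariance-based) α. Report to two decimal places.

Σσ²ᵢ = 0.744² + 1.622² + 1.695² = 6.0574
Covariances σ_ij = r_ij · s_i · s_j:
  σ(I1,I2) = 0.230 × 0.744 × 1.622 = 0.2776
  σ(I1,I3) = 0.242 × 0.744 × 1.695 = 0.3052
  σ(I2,I3) = 0.140 × 1.622 × 1.695 = 0.3849
σ²_T = Σσ²ᵢ + 2·Σσ_ij = 6.0574 + 2 × 0.9677 = 7.9928
α = (3/2)·(1 − 6.0574/7.9928) = 0.36

α = 0.36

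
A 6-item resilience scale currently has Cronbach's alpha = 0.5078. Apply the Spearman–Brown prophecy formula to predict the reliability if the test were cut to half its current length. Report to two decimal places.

Length factor m = 1/2
α' = m·α / (1 − (1−m)·α)
   = 1/2 × 0.5078 / (1 − (1 − 1/2) × 0.5078)
   = 0.2539 / 0.7461 = 0.34

predicted reliability = 0.34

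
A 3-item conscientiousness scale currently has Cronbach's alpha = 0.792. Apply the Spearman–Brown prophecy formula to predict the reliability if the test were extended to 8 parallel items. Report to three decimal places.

Length factor m = 8/3 = 2.6667
α' = m·α / (1 + (m−1)·α)
   = 8/3 × 0.792 / (1 + (8/3 − 1) × 0.792)
   = 2.1120 / 2.3200 = 0.910

predicted reliability = 0.910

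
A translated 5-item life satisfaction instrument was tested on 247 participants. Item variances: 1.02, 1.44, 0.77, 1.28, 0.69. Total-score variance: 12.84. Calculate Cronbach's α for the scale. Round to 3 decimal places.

ΣVar(i) = 1.02 + 1.44 + 0.77 + 1.28 + 0.69 = 5.20
α = (k/(k−1))·(1 − ΣVar(i)/total variance) = (5/4)·(1 − 5.20/12.84) = 0.744

Cronbach's α = 0.744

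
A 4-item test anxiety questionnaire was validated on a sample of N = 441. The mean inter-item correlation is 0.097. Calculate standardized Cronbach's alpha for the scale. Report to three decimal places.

Standardized α = k·r̄ / (1 + (k−1)·r̄) = 4 × 0.097 / (1 + 3 × 0.097)
  = 0.3880 / 1.2910 = 0.301

α = 0.301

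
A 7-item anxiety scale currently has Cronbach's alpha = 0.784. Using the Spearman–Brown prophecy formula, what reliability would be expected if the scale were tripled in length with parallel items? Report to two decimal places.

predicted reliability = 0.92

Length factor m = 3
α' = m·α / (1 + (m−1)·α)
   = 3 × 0.784 / (1 + (3 − 1) × 0.784)
   = 2.3520 / 2.5680 = 0.92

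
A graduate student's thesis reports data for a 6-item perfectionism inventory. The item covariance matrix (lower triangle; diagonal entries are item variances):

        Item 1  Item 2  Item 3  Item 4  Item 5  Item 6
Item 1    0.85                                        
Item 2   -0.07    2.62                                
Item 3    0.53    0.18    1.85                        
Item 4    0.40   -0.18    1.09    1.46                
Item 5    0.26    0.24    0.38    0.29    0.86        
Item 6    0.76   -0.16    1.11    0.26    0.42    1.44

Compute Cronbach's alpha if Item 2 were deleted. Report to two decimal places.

Cronbach's alpha = 0.79

Remaining items: Item 1, Item 3, Item 4, Item 5, Item 6 (k = 5).
Σσᵢ² = 0.85 + 1.85 + 1.46 + 0.86 + 1.44 = 6.46
σ²_total = 6.46 + 2 × 5.50 = 17.46
α (item deleted) = (5/4)·(1 − 6.46/17.46) = 0.79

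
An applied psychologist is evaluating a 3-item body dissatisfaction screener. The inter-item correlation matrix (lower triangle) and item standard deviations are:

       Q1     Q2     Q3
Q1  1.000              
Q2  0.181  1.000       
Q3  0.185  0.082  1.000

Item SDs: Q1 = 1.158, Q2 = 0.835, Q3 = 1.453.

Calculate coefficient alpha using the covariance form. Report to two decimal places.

coefficient alpha = 0.33

Σσ²ᵢ = 1.158² + 0.835² + 1.453² = 4.1494
Covariances σ_ij = r_ij · s_i · s_j:
  σ(Q1,Q2) = 0.181 × 1.158 × 0.835 = 0.1750
  σ(Q1,Q3) = 0.185 × 1.158 × 1.453 = 0.3113
  σ(Q2,Q3) = 0.082 × 0.835 × 1.453 = 0.0995
σ²_T = Σσ²ᵢ + 2·Σσ_ij = 4.1494 + 2 × 0.5858 = 5.3210
α = (3/2)·(1 − 4.1494/5.3210) = 0.33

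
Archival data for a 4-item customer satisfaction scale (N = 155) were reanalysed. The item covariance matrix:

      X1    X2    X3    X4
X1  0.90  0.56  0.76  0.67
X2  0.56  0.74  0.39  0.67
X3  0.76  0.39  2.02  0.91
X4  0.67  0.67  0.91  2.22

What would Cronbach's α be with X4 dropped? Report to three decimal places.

α = 0.725

Remaining items: X1, X2, X3 (k = 3).
sum of item variances = 0.90 + 0.74 + 2.02 = 3.66
total variance = 3.66 + 2 × 1.71 = 7.08
α (item deleted) = (3/2)·(1 − 3.66/7.08) = 0.725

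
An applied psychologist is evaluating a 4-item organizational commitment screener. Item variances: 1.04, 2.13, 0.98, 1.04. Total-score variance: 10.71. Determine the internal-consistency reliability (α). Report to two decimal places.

Σσ²ᵢ = 1.04 + 2.13 + 0.98 + 1.04 = 5.19
α = (k/(k−1))·(1 − Σσ²ᵢ/Var(T)) = (4/3)·(1 − 5.19/10.71) = 0.69

α = 0.69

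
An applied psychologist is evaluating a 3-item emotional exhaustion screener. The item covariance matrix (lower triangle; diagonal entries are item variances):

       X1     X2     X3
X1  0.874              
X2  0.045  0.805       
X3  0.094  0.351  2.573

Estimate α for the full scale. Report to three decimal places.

sum of item variances = 0.874 + 0.805 + 2.573 = 4.252
Sum of the distinct covariances = 0.490
Var(T) = 4.252 + 2 × 0.490 = 5.232
α = (k/(k−1))·(1 − sum of item variances/Var(T)) = (3/2)·(1 − 4.252/5.232) = 0.281

α = 0.281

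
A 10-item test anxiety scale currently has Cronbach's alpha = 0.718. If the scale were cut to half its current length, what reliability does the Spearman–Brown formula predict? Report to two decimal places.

Length factor m = 1/2
α' = m·α / (1 − (1−m)·α)
   = 1/2 × 0.718 / (1 − (1 − 1/2) × 0.718)
   = 0.3590 / 0.6410 = 0.56

predicted reliability = 0.56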